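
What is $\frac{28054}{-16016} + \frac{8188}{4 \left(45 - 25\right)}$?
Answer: $\frac{309843}{3080} \approx 100.6$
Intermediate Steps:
$\frac{28054}{-16016} + \frac{8188}{4 \left(45 - 25\right)} = 28054 \left(- \frac{1}{16016}\right) + \frac{8188}{4 \cdot 20} = - \frac{1079}{616} + \frac{8188}{80} = - \frac{1079}{616} + 8188 \cdot \frac{1}{80} = - \frac{1079}{616} + \frac{2047}{20} = \frac{309843}{3080}$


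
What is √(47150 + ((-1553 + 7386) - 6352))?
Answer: √46631 ≈ 215.94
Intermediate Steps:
√(47150 + ((-1553 + 7386) - 6352)) = √(47150 + (5833 - 6352)) = √(47150 - 519) = √46631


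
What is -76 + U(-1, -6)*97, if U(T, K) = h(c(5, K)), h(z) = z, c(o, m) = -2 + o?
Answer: 215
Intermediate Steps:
U(T, K) = 3 (U(T, K) = -2 + 5 = 3)
-76 + U(-1, -6)*97 = -76 + 3*97 = -76 + 291 = 215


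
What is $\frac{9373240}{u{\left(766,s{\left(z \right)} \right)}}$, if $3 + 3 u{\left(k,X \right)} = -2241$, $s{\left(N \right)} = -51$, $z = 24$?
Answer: $- \frac{2343310}{187} \approx -12531.0$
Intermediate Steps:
$u{\left(k,X \right)} = -748$ ($u{\left(k,X \right)} = -1 + \frac{1}{3} \left(-2241\right) = -1 - 747 = -748$)
$\frac{9373240}{u{\left(766,s{\left(z \right)} \right)}} = \frac{9373240}{-748} = 9373240 \left(- \frac{1}{748}\right) = - \frac{2343310}{187}$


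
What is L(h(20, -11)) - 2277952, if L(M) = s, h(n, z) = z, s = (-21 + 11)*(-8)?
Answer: -2277872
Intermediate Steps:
s = 80 (s = -10*(-8) = 80)
L(M) = 80
L(h(20, -11)) - 2277952 = 80 - 2277952 = -2277872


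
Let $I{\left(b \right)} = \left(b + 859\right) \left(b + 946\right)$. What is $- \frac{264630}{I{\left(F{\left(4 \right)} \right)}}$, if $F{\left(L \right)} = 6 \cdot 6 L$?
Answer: $- \frac{26463}{109327} \approx -0.24205$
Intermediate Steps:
$F{\left(L \right)} = 36 L$
$I{\left(b \right)} = \left(859 + b\right) \left(946 + b\right)$
$- \frac{264630}{I{\left(F{\left(4 \right)} \right)}} = - \frac{264630}{812614 + \left(36 \cdot 4\right)^{2} + 1805 \cdot 36 \cdot 4} = - \frac{264630}{812614 + 144^{2} + 1805 \cdot 144} = - \frac{264630}{812614 + 20736 + 259920} = - \frac{264630}{1093270} = \left(-264630\right) \frac{1}{1093270} = - \frac{26463}{109327}$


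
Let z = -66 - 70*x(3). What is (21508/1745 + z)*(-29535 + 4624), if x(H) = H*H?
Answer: 29719121932/1745 ≈ 1.7031e+7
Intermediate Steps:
x(H) = H²
z = -696 (z = -66 - 70*3² = -66 - 70*9 = -66 - 630 = -696)
(21508/1745 + z)*(-29535 + 4624) = (21508/1745 - 696)*(-29535 + 4624) = (21508*(1/1745) - 696)*(-24911) = (21508/1745 - 696)*(-24911) = -1193012/1745*(-24911) = 29719121932/1745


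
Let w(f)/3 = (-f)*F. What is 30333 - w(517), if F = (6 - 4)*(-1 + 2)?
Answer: 33435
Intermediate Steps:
F = 2 (F = 2*1 = 2)
w(f) = -6*f (w(f) = 3*(-f*2) = 3*(-2*f) = -6*f)
30333 - w(517) = 30333 - (-6)*517 = 30333 - 1*(-3102) = 30333 + 3102 = 33435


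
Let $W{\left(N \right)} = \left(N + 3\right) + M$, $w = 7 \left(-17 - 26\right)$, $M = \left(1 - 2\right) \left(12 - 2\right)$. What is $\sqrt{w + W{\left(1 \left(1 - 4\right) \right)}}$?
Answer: $i \sqrt{311} \approx 17.635 i$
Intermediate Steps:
$M = -10$ ($M = \left(-1\right) 10 = -10$)
$w = -301$ ($w = 7 \left(-43\right) = -301$)
$W{\left(N \right)} = -7 + N$ ($W{\left(N \right)} = \left(N + 3\right) - 10 = \left(3 + N\right) - 10 = -7 + N$)
$\sqrt{w + W{\left(1 \left(1 - 4\right) \right)}} = \sqrt{-301 - \left(7 - \left(1 - 4\right)\right)} = \sqrt{-301 + \left(-7 + 1 \left(-3\right)\right)} = \sqrt{-301 - 10} = \sqrt{-311} = i \sqrt{311}$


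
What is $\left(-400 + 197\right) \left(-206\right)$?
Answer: $41818$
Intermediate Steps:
$\left(-400 + 197\right) \left(-206\right) = \left(-203\right) \left(-206\right) = 41818$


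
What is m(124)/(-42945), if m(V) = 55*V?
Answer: -1364/8589 ≈ -0.15881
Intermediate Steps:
m(124)/(-42945) = (55*124)/(-42945) = 6820*(-1/42945) = -1364/8589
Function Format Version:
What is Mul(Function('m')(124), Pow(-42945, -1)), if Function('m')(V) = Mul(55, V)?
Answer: Rational(-1364, 8589) ≈ -0.15881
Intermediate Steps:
Mul(Function('m')(124), Pow(-42945, -1)) = Mul(Mul(55, 124), Pow(-42945, -1)) = Mul(6820, Rational(-1, 42945)) = Rational(-1364, 8589)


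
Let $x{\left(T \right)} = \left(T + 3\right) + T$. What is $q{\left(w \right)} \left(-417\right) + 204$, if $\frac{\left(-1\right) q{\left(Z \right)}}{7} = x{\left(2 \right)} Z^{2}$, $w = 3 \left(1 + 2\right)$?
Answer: $1655277$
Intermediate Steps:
$x{\left(T \right)} = 3 + 2 T$ ($x{\left(T \right)} = \left(3 + T\right) + T = 3 + 2 T$)
$w = 9$ ($w = 3 \cdot 3 = 9$)
$q{\left(Z \right)} = - 49 Z^{2}$ ($q{\left(Z \right)} = - 7 \left(3 + 2 \cdot 2\right) Z^{2} = - 7 \left(3 + 4\right) Z^{2} = - 7 \cdot 7 Z^{2} = - 49 Z^{2}$)
$q{\left(w \right)} \left(-417\right) + 204 = - 49 \cdot 9^{2} \left(-417\right) + 204 = \left(-49\right) 81 \left(-417\right) + 204 = \left(-3969\right) \left(-417\right) + 204 = 1655073 + 204 = 1655277$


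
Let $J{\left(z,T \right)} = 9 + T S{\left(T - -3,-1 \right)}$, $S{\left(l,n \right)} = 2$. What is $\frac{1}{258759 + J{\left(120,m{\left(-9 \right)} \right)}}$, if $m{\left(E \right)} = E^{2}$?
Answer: $\frac{1}{258930} \approx 3.862 \cdot 10^{-6}$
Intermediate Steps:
$J{\left(z,T \right)} = 9 + 2 T$ ($J{\left(z,T \right)} = 9 + T 2 = 9 + 2 T$)
$\frac{1}{258759 + J{\left(120,m{\left(-9 \right)} \right)}} = \frac{1}{258759 + \left(9 + 2 \left(-9\right)^{2}\right)} = \frac{1}{258759 + \left(9 + 2 \cdot 81\right)} = \frac{1}{258759 + \left(9 + 162\right)} = \frac{1}{258759 + 171} = \frac{1}{258930}$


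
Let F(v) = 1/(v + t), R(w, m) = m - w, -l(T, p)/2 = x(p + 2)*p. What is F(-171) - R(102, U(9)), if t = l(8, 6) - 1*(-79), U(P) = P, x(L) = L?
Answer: 17483/188 ≈ 92.995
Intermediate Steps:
l(T, p) = -2*p*(2 + p) (l(T, p) = -2*(p + 2)*p = -2*(2 + p)*p = -2*p*(2 + p))
t = -17 (t = -2*6*(2 + 6) - 1*(-79) = -2*6*8 + 79 = -96 + 79 = -17)
F(v) = 1/(-17 + v) (F(v) = 1/(v - 17) = 1/(-17 + v))
F(-171) - R(102, U(9)) = 1/(-17 - 171) - (9 - 1*102) = 1/(-188) - (9 - 102) = -1/188 - 1*(-93) = -1/188 + 93 = 17483/188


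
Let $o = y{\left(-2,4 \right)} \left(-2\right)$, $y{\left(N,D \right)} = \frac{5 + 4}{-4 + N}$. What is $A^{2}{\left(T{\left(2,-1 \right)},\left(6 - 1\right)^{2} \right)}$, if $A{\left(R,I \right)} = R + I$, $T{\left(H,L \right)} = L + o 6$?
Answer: $1764$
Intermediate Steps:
$y{\left(N,D \right)} = \frac{9}{-4 + N}$
$o = 3$ ($o = \frac{9}{-4 - 2} \left(-2\right) = \frac{9}{-6} \left(-2\right) = 9 \left(- \frac{1}{6}\right) \left(-2\right) = \left(- \frac{3}{2}\right) \left(-2\right) = 3$)
$T{\left(H,L \right)} = 18 + L$ ($T{\left(H,L \right)} = L + 3 \cdot 6 = L + 18 = 18 + L$)
$A{\left(R,I \right)} = I + R$
$A^{2}{\left(T{\left(2,-1 \right)},\left(6 - 1\right)^{2} \right)} = \left(\left(6 - 1\right)^{2} + \left(18 - 1\right)\right)^{2} = \left(5^{2} + 17\right)^{2} = \left(25 + 17\right)^{2} = 42^{2} = 1764$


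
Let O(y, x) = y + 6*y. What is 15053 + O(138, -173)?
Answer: 16019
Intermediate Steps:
O(y, x) = 7*y
15053 + O(138, -173) = 15053 + 7*138 = 15053 + 966 = 16019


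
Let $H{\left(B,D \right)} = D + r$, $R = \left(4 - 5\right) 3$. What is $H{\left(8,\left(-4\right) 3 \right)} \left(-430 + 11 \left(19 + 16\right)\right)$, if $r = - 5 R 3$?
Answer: $-1485$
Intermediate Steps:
$R = -3$ ($R = \left(-1\right) 3 = -3$)
$r = 45$ ($r = \left(-5\right) \left(-3\right) 3 = 15 \cdot 3 = 45$)
$H{\left(B,D \right)} = 45 + D$ ($H{\left(B,D \right)} = D + 45 = 45 + D$)
$H{\left(8,\left(-4\right) 3 \right)} \left(-430 + 11 \left(19 + 16\right)\right) = \left(45 - 12\right) \left(-430 + 11 \left(19 + 16\right)\right) = \left(45 - 12\right) \left(-430 + 11 \cdot 35\right) = 33 \left(-430 + 385\right) = 33 \left(-45\right) = -1485$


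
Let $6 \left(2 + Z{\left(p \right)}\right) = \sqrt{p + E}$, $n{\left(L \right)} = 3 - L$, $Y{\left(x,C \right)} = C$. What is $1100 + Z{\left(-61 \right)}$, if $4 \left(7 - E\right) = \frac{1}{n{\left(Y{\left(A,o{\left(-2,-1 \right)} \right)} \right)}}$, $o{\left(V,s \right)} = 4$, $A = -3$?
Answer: $1098 + \frac{i \sqrt{215}}{12} \approx 1098.0 + 1.2219 i$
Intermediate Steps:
$E = \frac{29}{4}$ ($E = 7 - \frac{1}{4 \left(3 - 4\right)} = 7 - \frac{1}{4 \left(-1\right)} = 7 - - \frac{1}{4} = 7 + \frac{1}{4} = \frac{29}{4} \approx 7.25$)
$Z{\left(p \right)} = -2 + \frac{\sqrt{\frac{29}{4} + p}}{6}$ ($Z{\left(p \right)} = -2 + \frac{\sqrt{p + \frac{29}{4}}}{6} = -2 + \frac{\sqrt{\frac{29}{4} + p}}{6}$)
$1100 + Z{\left(-61 \right)} = 1100 - \left(2 - \frac{\sqrt{29 + 4 \left(-61\right)}}{12}\right) = 1100 - \left(2 - \frac{\sqrt{29 - 244}}{12}\right) = 1100 - \left(2 - \frac{\sqrt{-215}}{12}\right) = 1100 - \left(2 - \frac{i \sqrt{215}}{12}\right) = 1098 + \frac{i \sqrt{215}}{12}$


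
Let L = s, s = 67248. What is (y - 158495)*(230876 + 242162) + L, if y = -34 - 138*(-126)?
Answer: -66764989110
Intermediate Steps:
y = 17354 (y = -34 + 17388 = 17354)
L = 67248
(y - 158495)*(230876 + 242162) + L = (17354 - 158495)*(230876 + 242162) + 67248 = -141141*473038 + 67248 = -66765056358 + 67248 = -66764989110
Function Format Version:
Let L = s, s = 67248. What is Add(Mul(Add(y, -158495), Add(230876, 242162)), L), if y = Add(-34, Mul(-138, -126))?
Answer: -66764989110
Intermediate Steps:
y = 17354 (y = Add(-34, 17388) = 17354)
L = 67248
Add(Mul(Add(y, -158495), Add(230876, 242162)), L) = Add(Mul(Add(17354, -158495), Add(230876, 242162)), 67248) = Add(Mul(-141141, 473038), 67248) = Add(-66765056358, 67248) = -66764989110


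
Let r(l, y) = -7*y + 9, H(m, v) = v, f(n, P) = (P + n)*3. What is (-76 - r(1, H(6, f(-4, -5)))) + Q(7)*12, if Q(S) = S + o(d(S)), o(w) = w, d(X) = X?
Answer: -106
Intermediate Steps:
f(n, P) = 3*P + 3*n
r(l, y) = 9 - 7*y
Q(S) = 2*S (Q(S) = S + S = 2*S)
(-76 - r(1, H(6, f(-4, -5)))) + Q(7)*12 = (-76 - (9 - 7*(3*(-5) + 3*(-4)))) + (2*7)*12 = (-76 - (9 - 7*(-15 - 12))) + 14*12 = (-76 - (9 - 7*(-27))) + 168 = (-76 - (9 + 189)) + 168 = (-76 - 1*198) + 168 = (-76 - 198) + 168 = -274 + 168 = -106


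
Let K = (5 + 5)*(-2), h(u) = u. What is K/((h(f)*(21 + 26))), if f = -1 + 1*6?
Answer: -4/47 ≈ -0.085106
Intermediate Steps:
f = 5 (f = -1 + 6 = 5)
K = -20 (K = 10*(-2) = -20)
K/((h(f)*(21 + 26))) = -20/(5*(21 + 26)) = -20/(5*47) = -20/235 = (1/235)*(-20) = -4/47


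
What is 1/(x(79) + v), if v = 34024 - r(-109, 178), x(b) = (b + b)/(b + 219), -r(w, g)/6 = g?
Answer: 149/5228787 ≈ 2.8496e-5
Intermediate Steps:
r(w, g) = -6*g
x(b) = 2*b/(219 + b) (x(b) = (2*b)/(219 + b) = 2*b/(219 + b))
v = 35092 (v = 34024 - (-6)*178 = 34024 - 1*(-1068) = 34024 + 1068 = 35092)
1/(x(79) + v) = 1/(2*79/(219 + 79) + 35092) = 1/(2*79/298 + 35092) = 1/(2*79*(1/298) + 35092) = 1/(79/149 + 35092) = 1/(5228787/149) = 149/5228787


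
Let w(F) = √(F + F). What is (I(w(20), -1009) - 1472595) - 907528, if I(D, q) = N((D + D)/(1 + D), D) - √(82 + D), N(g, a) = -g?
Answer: -92824877/39 - √(82 + 2*√10) + 4*√10/39 ≈ -2.3801e+6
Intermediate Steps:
w(F) = √2*√F (w(F) = √(2*F) = √2*√F)
I(D, q) = -√(82 + D) - 2*D/(1 + D) (I(D, q) = -(D + D)/(1 + D) - √(82 + D) = -2*D/(1 + D) - √(82 + D) = -√(82 + D) - 2*D/(1 + D))
(I(w(20), -1009) - 1472595) - 907528 = ((-2*√2*√20 + √(82 + √2*√20)*(-1 - √2*√20))/(1 + √2*√20) - 1472595) - 907528 = ((-2*√2*2*√5 + √(82 + √2*(2*√5))*(-1 - √2*2*√5))/(1 + √2*(2*√5)) - 1472595) - 907528 = ((-4*√10 + √(82 + 2*√10)*(-1 - 2*√10))/(1 + 2*√10) - 1472595) - 907528 = (-1472595 + (-4*√10 + √(82 + 2*√10)*(-1 - 2*√10))/(1 + 2*√10)) - 907528 = -2380123 + (-4*√10 + √(82 + 2*√10)*(-1 - 2*√10))/(1 + 2*√10)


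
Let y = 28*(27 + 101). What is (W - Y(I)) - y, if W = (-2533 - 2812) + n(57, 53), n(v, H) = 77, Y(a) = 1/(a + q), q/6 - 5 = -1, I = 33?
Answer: -504565/57 ≈ -8852.0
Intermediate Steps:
q = 24 (q = 30 + 6*(-1) = 30 - 6 = 24)
Y(a) = 1/(24 + a) (Y(a) = 1/(a + 24) = 1/(24 + a))
y = 3584 (y = 28*128 = 3584)
W = -5268 (W = (-2533 - 2812) + 77 = -5345 + 77 = -5268)
(W - Y(I)) - y = (-5268 - 1/(24 + 33)) - 1*3584 = (-5268 - 1/57) - 3584 = -300277/57 - 3584 = -504565/57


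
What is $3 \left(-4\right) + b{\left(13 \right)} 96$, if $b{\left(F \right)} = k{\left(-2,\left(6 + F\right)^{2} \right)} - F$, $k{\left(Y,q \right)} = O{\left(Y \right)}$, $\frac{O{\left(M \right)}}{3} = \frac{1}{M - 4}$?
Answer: $-1308$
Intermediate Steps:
$O{\left(M \right)} = \frac{3}{-4 + M}$ ($O{\left(M \right)} = \frac{3}{M - 4} = \frac{3}{-4 + M}$)
$k{\left(Y,q \right)} = \frac{3}{-4 + Y}$
$b{\left(F \right)} = - \frac{1}{2} - F$ ($b{\left(F \right)} = \frac{3}{-4 - 2} - F = \frac{3}{-6} - F = 3 \left(- \frac{1}{6}\right) - F = - \frac{1}{2} - F$)
$3 \left(-4\right) + b{\left(13 \right)} 96 = 3 \left(-4\right) + \left(- \frac{1}{2} - 13\right) 96 = -12 + \left(- \frac{1}{2} - 13\right) 96 = -12 - 1296 = -1308$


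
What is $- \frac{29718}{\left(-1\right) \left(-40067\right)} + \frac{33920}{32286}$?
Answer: $\frac{199798646}{646801581} \approx 0.3089$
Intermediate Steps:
$- \frac{29718}{\left(-1\right) \left(-40067\right)} + \frac{33920}{32286} = - \frac{29718}{40067} + 33920 \cdot \frac{1}{32286} = \left(-29718\right) \frac{1}{40067} + \frac{16960}{16143} = - \frac{29718}{40067} + \frac{16960}{16143} = \frac{199798646}{646801581}$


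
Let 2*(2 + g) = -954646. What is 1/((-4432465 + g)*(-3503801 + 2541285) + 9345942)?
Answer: 1/4725760777582 ≈ 2.1161e-13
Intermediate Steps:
g = -477325 (g = -2 + (1/2)*(-954646) = -2 - 477323 = -477325)
1/((-4432465 + g)*(-3503801 + 2541285) + 9345942) = 1/((-4432465 - 477325)*(-3503801 + 2541285) + 9345942) = 1/(-4909790*(-962516) + 9345942) = 1/(4725751431640 + 9345942) = 1/4725760777582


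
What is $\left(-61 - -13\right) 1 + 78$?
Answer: $30$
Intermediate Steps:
$\left(-61 - -13\right) 1 + 78 = \left(-61 + 13\right) 1 + 78 = \left(-48\right) 1 + 78 = -48 + 78 = 30$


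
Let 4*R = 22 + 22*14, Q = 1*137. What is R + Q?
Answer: 439/2 ≈ 219.50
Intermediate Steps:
Q = 137
R = 165/2 (R = (22 + 22*14)/4 = (22 + 308)/4 = (¼)*330 = 165/2 ≈ 82.500)
R + Q = 165/2 + 137 = 439/2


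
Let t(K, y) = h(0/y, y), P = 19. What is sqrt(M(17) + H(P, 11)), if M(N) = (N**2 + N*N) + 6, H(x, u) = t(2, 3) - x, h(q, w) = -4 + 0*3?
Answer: sqrt(561) ≈ 23.685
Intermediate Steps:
h(q, w) = -4 (h(q, w) = -4 + 0 = -4)
t(K, y) = -4
H(x, u) = -4 - x
M(N) = 6 + 2*N**2 (M(N) = (N**2 + N**2) + 6 = 2*N**2 + 6 = 6 + 2*N**2)
sqrt(M(17) + H(P, 11)) = sqrt((6 + 2*17**2) + (-4 - 1*19)) = sqrt((6 + 2*289) + (-4 - 19)) = sqrt((6 + 578) - 23) = sqrt(584 - 23) = sqrt(561)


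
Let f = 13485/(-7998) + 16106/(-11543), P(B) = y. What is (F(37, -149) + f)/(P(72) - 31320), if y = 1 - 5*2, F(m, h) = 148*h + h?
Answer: 22041947149/31100235642 ≈ 0.70874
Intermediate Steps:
F(m, h) = 149*h
y = -9 (y = 1 - 10 = -9)
P(B) = -9
f = -3058851/992698 (f = 13485*(-1/7998) + 16106*(-1/11543) = -145/86 - 16106/11543 = -3058851/992698 ≈ -3.0814)
(F(37, -149) + f)/(P(72) - 31320) = (149*(-149) - 3058851/992698)/(-9 - 31320) = (-22201 - 3058851/992698)/(-31329) = -22041947149/992698*(-1/31329) = 22041947149/31100235642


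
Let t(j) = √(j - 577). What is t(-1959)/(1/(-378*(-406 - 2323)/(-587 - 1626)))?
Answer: -2063124*I*√634/2213 ≈ -23474.0*I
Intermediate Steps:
t(j) = √(-577 + j)
t(-1959)/(1/(-378*(-406 - 2323)/(-587 - 1626))) = √(-577 - 1959)/(1/(-378*(-406 - 2323)/(-587 - 1626))) = √(-2536)/(1/(-(-1031562)/(-2213))) = (2*I*√634)/(1/(-(-1031562)*(-1)/2213)) = (2*I*√634)/(1/(-378*2729/2213)) = (2*I*√634)/(1/(-1031562/2213)) = (2*I*√634)/(-2213/1031562) = (2*I*√634)*(-1031562/2213) = -2063124*I*√634/2213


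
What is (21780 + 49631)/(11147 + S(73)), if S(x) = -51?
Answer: 71411/11096 ≈ 6.4357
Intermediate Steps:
(21780 + 49631)/(11147 + S(73)) = (21780 + 49631)/(11147 - 51) = 71411/11096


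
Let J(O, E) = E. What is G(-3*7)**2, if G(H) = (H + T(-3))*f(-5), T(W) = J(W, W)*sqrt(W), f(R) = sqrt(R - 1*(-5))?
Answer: 0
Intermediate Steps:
f(R) = sqrt(5 + R) (f(R) = sqrt(R + 5) = sqrt(5 + R))
T(W) = W**(3/2) (T(W) = W*sqrt(W) = W**(3/2))
G(H) = 0 (G(H) = (H + (-3)**(3/2))*sqrt(5 - 5) = (H - 3*I*sqrt(3))*sqrt(0) = (H - 3*I*sqrt(3))*0 = 0)
G(-3*7)**2 = 0**2 = 0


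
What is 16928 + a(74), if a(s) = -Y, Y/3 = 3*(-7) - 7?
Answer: 17012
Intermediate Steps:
Y = -84 (Y = 3*(3*(-7) - 7) = 3*(-21 - 7) = 3*(-28) = -84)
a(s) = 84 (a(s) = -1*(-84) = 84)
16928 + a(74) = 16928 + 84 = 17012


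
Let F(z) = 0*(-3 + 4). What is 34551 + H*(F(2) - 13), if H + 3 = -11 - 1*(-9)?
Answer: 34616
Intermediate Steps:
H = -5 (H = -3 + (-11 - 1*(-9)) = -3 + (-11 + 9) = -3 - 2 = -5)
F(z) = 0 (F(z) = 0*1 = 0)
34551 + H*(F(2) - 13) = 34551 - 5*(0 - 13) = 34551 - 5*(-13) = 34551 + 65 = 34616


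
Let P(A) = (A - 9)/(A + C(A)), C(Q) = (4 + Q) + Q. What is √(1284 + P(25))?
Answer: 2*√2003677/79 ≈ 35.836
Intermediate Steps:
C(Q) = 4 + 2*Q
P(A) = (-9 + A)/(4 + 3*A) (P(A) = (A - 9)/(A + (4 + 2*A)) = (-9 + A)/(4 + 3*A))
√(1284 + P(25)) = √(1284 + (-9 + 25)/(4 + 3*25)) = √(1284 + 16/(4 + 75)) = √(1284 + 16/79) = √(101452/79) = 2*√2003677/79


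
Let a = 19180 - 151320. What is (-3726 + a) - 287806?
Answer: -423672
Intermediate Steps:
a = -132140
(-3726 + a) - 287806 = (-3726 - 132140) - 287806 = -135866 - 287806 = -423672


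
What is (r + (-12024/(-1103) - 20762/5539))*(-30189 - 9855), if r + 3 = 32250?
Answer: -7890962326946556/6109517 ≈ -1.2916e+9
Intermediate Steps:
r = 32247 (r = -3 + 32250 = 32247)
(r + (-12024/(-1103) - 20762/5539))*(-30189 - 9855) = (32247 + (-12024/(-1103) - 20762/5539))*(-30189 - 9855) = (32247 + (-12024*(-1/1103) - 20762*1/5539))*(-40044) = (32247 + (12024/1103 - 20762/5539))*(-40044) = (32247 + 43700450/6109517)*(-40044) = (197057295149/6109517)*(-40044) = -7890962326946556/6109517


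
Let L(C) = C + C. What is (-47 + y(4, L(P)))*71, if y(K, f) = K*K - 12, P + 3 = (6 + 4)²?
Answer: -3053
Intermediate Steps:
P = 97 (P = -3 + (6 + 4)² = -3 + 10² = -3 + 100 = 97)
L(C) = 2*C
y(K, f) = -12 + K² (y(K, f) = K² - 12 = -12 + K²)
(-47 + y(4, L(P)))*71 = (-47 + (-12 + 4²))*71 = (-47 + (-12 + 16))*71 = (-47 + 4)*71 = -43*71 = -3053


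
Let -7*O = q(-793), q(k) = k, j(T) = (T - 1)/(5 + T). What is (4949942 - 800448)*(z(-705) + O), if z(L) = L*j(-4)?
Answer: 105679313192/7 ≈ 1.5097e+10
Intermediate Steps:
j(T) = (-1 + T)/(5 + T)
O = 793/7 (O = -1/7*(-793) = 793/7 ≈ 113.29)
z(L) = -5*L (z(L) = L*((-1 - 4)/(5 - 4)) = L*(-5/1) = L*(1*(-5)) = L*(-5) = -5*L)
(4949942 - 800448)*(z(-705) + O) = (4949942 - 800448)*(-5*(-705) + 793/7) = 4149494*(3525 + 793/7) = 4149494*(25468/7) = 105679313192/7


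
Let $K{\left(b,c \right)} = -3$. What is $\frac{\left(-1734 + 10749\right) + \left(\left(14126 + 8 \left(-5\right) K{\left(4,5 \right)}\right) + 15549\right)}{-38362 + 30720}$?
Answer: $- \frac{19405}{3821} \approx -5.0785$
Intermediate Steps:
$\frac{\left(-1734 + 10749\right) + \left(\left(14126 + 8 \left(-5\right) K{\left(4,5 \right)}\right) + 15549\right)}{-38362 + 30720} = \frac{\left(-1734 + 10749\right) + \left(\left(14126 + 8 \left(-5\right) \left(-3\right)\right) + 15549\right)}{-38362 + 30720} = \frac{9015 + \left(\left(14126 - -120\right) + 15549\right)}{-7642} = \left(9015 + \left(\left(14126 + 120\right) + 15549\right)\right) \left(- \frac{1}{7642}\right) = \left(9015 + \left(14246 + 15549\right)\right) \left(- \frac{1}{7642}\right) = \left(9015 + 29795\right) \left(- \frac{1}{7642}\right) = 38810 \left(- \frac{1}{7642}\right) = - \frac{19405}{3821}$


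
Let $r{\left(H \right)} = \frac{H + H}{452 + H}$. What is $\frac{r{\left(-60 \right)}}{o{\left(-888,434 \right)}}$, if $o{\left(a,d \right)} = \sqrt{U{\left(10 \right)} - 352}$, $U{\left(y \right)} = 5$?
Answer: $\frac{15 i \sqrt{347}}{17003} \approx 0.016434 i$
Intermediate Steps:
$o{\left(a,d \right)} = i \sqrt{347}$ ($o{\left(a,d \right)} = \sqrt{5 - 352} = \sqrt{-347} = i \sqrt{347}$)
$r{\left(H \right)} = \frac{2 H}{452 + H}$
$\frac{r{\left(-60 \right)}}{o{\left(-888,434 \right)}} = \frac{2 \left(-60\right) \frac{1}{452 - 60}}{i \sqrt{347}} = 2 \left(-60\right) \frac{1}{392} \left(- \frac{i \sqrt{347}}{347}\right) = - \frac{15 \left(- \frac{i \sqrt{347}}{347}\right)}{49} = \frac{15 i \sqrt{347}}{17003}$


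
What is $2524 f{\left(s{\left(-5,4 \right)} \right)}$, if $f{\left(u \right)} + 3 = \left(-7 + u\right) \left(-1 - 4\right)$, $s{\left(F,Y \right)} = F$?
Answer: $143868$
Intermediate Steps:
$f{\left(u \right)} = 32 - 5 u$ ($f{\left(u \right)} = -3 + \left(-7 + u\right) \left(-1 - 4\right) = -3 + \left(-7 + u\right) \left(-5\right) = -3 - \left(-35 + 5 u\right) = 32 - 5 u$)
$2524 f{\left(s{\left(-5,4 \right)} \right)} = 2524 \left(32 - -25\right) = 2524 \left(32 + 25\right) = 2524 \cdot 57 = 143868$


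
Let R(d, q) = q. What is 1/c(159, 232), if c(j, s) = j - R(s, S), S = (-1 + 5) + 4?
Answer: 1/151 ≈ 0.0066225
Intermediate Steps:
S = 8 (S = 4 + 4 = 8)
c(j, s) = -8 + j (c(j, s) = j - 1*8 = j - 8 = -8 + j)
1/c(159, 232) = 1/(-8 + 159) = 1/151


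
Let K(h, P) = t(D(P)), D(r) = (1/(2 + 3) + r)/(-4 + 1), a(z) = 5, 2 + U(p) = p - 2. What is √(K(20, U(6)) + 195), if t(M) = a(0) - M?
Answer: √45165/15 ≈ 14.168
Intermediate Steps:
U(p) = -4 + p (U(p) = -2 + (p - 2) = -2 + (-2 + p) = -4 + p)
D(r) = -1/15 - r/3 (D(r) = (1/5 + r)/(-3) = (⅕ + r)*(-⅓) = -1/15 - r/3)
t(M) = 5 - M
K(h, P) = 76/15 + P/3 (K(h, P) = 5 - (-1/15 - P/3) = 5 + (1/15 + P/3) = 76/15 + P/3)
√(K(20, U(6)) + 195) = √((76/15 + (-4 + 6)/3) + 195) = √((76/15 + (⅓)*2) + 195) = √((76/15 + ⅔) + 195) = √(86/15 + 195) = √(3011/15) = √45165/15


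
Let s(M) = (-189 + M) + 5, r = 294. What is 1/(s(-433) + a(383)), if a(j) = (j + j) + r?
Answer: 1/443 ≈ 0.0022573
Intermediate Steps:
a(j) = 294 + 2*j (a(j) = (j + j) + 294 = 2*j + 294 = 294 + 2*j)
s(M) = -184 + M
1/(s(-433) + a(383)) = 1/((-184 - 433) + (294 + 2*383)) = 1/(-617 + (294 + 766)) = 1/(-617 + 1060) = 1/443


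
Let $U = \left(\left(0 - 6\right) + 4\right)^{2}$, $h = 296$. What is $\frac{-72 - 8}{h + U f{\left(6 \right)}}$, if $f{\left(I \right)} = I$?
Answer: $- \frac{1}{4} \approx -0.25$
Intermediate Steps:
$U = 4$ ($U = \left(\left(0 - 6\right) + 4\right)^{2} = \left(-6 + 4\right)^{2} = \left(-2\right)^{2} = 4$)
$\frac{-72 - 8}{h + U f{\left(6 \right)}} = \frac{-72 - 8}{296 + 4 \cdot 6} = - \frac{80}{296 + 24} = - \frac{80}{320} = \left(-80\right) \frac{1}{320} = - \frac{1}{4}$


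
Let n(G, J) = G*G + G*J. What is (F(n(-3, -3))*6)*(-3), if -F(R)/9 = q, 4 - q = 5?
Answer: -162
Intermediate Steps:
n(G, J) = G² + G*J
q = -1 (q = 4 - 1*5 = 4 - 5 = -1)
F(R) = 9 (F(R) = -9*(-1) = 9)
(F(n(-3, -3))*6)*(-3) = (9*6)*(-3) = 54*(-3) = -162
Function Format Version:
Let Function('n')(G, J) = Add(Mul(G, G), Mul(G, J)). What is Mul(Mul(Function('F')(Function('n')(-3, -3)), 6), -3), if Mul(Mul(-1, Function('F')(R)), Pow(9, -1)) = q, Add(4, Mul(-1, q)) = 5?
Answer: -162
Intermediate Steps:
Function('n')(G, J) = Add(Pow(G, 2), Mul(G, J))
q = -1 (q = Add(4, Mul(-1, 5)) = Add(4, -5) = -1)
Function('F')(R) = 9 (Function('F')(R) = Mul(-9, -1) = 9)
Mul(Mul(Function('F')(Function('n')(-3, -3)), 6), -3) = Mul(Mul(9, 6), -3) = Mul(54, -3) = -162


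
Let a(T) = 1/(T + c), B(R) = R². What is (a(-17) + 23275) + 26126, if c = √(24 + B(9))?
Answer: 9089767/184 - √105/184 ≈ 49401.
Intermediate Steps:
c = √105 (c = √(24 + 9²) = √(24 + 81) = √105 ≈ 10.247)
a(T) = 1/(T + √105)
(a(-17) + 23275) + 26126 = (1/(-17 + √105) + 23275) + 26126 = (23275 + 1/(-17 + √105)) + 26126 = 49401 + 1/(-17 + √105)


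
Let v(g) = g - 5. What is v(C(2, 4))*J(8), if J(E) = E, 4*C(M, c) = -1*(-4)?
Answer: -32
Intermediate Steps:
C(M, c) = 1 (C(M, c) = (-1*(-4))/4 = (1/4)*4 = 1)
v(g) = -5 + g
v(C(2, 4))*J(8) = (-5 + 1)*8 = -4*8 = -32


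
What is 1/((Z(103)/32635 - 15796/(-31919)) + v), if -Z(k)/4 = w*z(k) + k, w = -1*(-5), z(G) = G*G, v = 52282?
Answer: 1041676565/54454663949742 ≈ 1.9129e-5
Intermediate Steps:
z(G) = G²
w = 5
Z(k) = -20*k² - 4*k (Z(k) = -4*(5*k² + k) = -4*(k + 5*k²) = -20*k² - 4*k)
1/((Z(103)/32635 - 15796/(-31919)) + v) = 1/(((4*103*(-1 - 5*103))/32635 - 15796/(-31919)) + 52282) = 1/(((4*103*(-1 - 515))*(1/32635) - 15796*(-1/31919)) + 52282) = 1/(((4*103*(-516))*(1/32635) + 15796/31919) + 52282) = 1/((-212592*1/32635 + 15796/31919) + 52282) = 1/((-212592/32635 + 15796/31919) + 52282) = 1/(-6270221588/1041676565 + 52282) = 1/(54454663949742/1041676565) = 1041676565/54454663949742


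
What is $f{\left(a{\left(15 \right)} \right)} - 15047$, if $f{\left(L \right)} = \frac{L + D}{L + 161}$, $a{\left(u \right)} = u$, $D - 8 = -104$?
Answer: $- \frac{2648353}{176} \approx -15047.0$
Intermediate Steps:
$D = -96$ ($D = 8 - 104 = -96$)
$f{\left(L \right)} = \frac{-96 + L}{161 + L}$ ($f{\left(L \right)} = \frac{L - 96}{L + 161} = \frac{-96 + L}{161 + L}$)
$f{\left(a{\left(15 \right)} \right)} - 15047 = \frac{-96 + 15}{161 + 15} - 15047 = \frac{1}{176} \left(-81\right) - 15047 = - \frac{81}{176} - 15047 = - \frac{2648353}{176}$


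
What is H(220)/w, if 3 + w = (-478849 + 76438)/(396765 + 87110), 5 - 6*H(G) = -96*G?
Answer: -10221859375/11124216 ≈ -918.88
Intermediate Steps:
H(G) = ⅚ + 16*G (H(G) = ⅚ - (-16)*G = ⅚ + 16*G)
w = -1854036/483875 (w = -3 + (-478849 + 76438)/(396765 + 87110) = -3 - 402411/483875 = -1854036/483875 ≈ -3.8316)
H(220)/w = (⅚ + 16*220)/(-1854036/483875) = (⅚ + 3520)*(-483875/1854036) = (21125/6)*(-483875/1854036) = -10221859375/11124216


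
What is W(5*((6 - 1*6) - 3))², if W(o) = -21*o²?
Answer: 22325625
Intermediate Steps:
W(5*((6 - 1*6) - 3))² = (-21*25*((6 - 1*6) - 3)²)² = (-21*25*((6 - 6) - 3)²)² = (-21*25*(0 - 3)²)² = (-21*(5*(-3))²)² = (-21*(-15)²)² = (-21*225)² = (-4725)² = 22325625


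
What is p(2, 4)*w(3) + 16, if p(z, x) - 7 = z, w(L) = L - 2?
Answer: 25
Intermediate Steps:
w(L) = -2 + L
p(z, x) = 7 + z
p(2, 4)*w(3) + 16 = (7 + 2)*(-2 + 3) + 16 = 9*1 + 16 = 9 + 16 = 25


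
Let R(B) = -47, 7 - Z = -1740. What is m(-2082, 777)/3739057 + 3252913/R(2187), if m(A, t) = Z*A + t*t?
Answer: -12162969698716/175735679 ≈ -69212.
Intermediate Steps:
Z = 1747 (Z = 7 - 1*(-1740) = 7 + 1740 = 1747)
m(A, t) = t² + 1747*A (m(A, t) = 1747*A + t*t = 1747*A + t² = t² + 1747*A)
m(-2082, 777)/3739057 + 3252913/R(2187) = (777² + 1747*(-2082))/3739057 + 3252913/(-47) = (603729 - 3637254)*(1/3739057) + 3252913*(-1/47) = -3033525*1/3739057 - 3252913/47 = -3033525/3739057 - 3252913/47 = -12162969698716/175735679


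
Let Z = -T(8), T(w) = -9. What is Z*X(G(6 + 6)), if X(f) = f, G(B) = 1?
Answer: 9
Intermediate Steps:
Z = 9 (Z = -1*(-9) = 9)
Z*X(G(6 + 6)) = 9*1 = 9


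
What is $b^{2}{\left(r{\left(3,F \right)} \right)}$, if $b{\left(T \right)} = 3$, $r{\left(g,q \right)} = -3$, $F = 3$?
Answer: $9$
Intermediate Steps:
$b^{2}{\left(r{\left(3,F \right)} \right)} = 3^{2} = 9$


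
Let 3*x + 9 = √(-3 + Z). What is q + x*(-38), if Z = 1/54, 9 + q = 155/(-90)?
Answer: 1859/18 - 19*I*√966/27 ≈ 103.28 - 21.871*I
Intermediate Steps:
q = -193/18 (q = -9 + 155/(-90) = -9 + 155*(-1/90) = -9 - 31/18 = -193/18 ≈ -10.722)
Z = 1/54 ≈ 0.018519
x = -3 + I*√966/54 (x = -3 + √(-3 + 1/54)/3 = -3 + √(-161/54)/3 = -3 + (I*√966/18)/3 = -3 + I*√966/54 ≈ -3.0 + 0.57557*I)
q + x*(-38) = -193/18 + (-3 + I*√966/54)*(-38) = -193/18 + (114 - 19*I*√966/27) = 1859/18 - 19*I*√966/27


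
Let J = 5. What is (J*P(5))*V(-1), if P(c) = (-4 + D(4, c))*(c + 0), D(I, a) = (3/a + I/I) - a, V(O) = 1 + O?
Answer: 0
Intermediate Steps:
D(I, a) = 1 - a + 3/a (D(I, a) = (3/a + 1) - a = (1 + 3/a) - a = 1 - a + 3/a)
P(c) = c*(-3 - c + 3/c) (P(c) = (-4 + (1 - c + 3/c))*(c + 0) = (-3 - c + 3/c)*c = c*(-3 - c + 3/c))
(J*P(5))*V(-1) = (5*(3 - 1*5*(3 + 5)))*(1 - 1) = (5*(3 - 1*5*8))*0 = (5*(3 - 40))*0 = (5*(-37))*0 = -185*0 = 0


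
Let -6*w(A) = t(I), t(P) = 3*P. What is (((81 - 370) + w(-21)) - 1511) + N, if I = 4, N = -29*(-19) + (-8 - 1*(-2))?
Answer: -1257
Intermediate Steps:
N = 545 (N = 551 + (-8 + 2) = 551 - 6 = 545)
w(A) = -2 (w(A) = -4/2 = -1/6*12 = -2)
(((81 - 370) + w(-21)) - 1511) + N = (((81 - 370) - 2) - 1511) + 545 = ((-289 - 2) - 1511) + 545 = (-291 - 1511) + 545 = -1802 + 545 = -1257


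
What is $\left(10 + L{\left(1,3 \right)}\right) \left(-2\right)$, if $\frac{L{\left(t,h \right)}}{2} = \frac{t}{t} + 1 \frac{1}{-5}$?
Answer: $- \frac{116}{5} \approx -23.2$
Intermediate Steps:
$L{\left(t,h \right)} = \frac{8}{5}$ ($L{\left(t,h \right)} = 2 \left(\frac{t}{t} + 1 \frac{1}{-5}\right) = 2 \left(1 + 1 \left(- \frac{1}{5}\right)\right) = 2 \left(1 - \frac{1}{5}\right) = 2 \cdot \frac{4}{5} = \frac{8}{5}$)
$\left(10 + L{\left(1,3 \right)}\right) \left(-2\right) = \left(10 + \frac{8}{5}\right) \left(-2\right) = \frac{58}{5} \left(-2\right) = - \frac{116}{5}$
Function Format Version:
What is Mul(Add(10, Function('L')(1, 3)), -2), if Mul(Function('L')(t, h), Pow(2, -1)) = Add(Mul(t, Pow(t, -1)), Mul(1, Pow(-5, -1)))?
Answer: Rational(-116, 5) ≈ -23.200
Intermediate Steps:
Function('L')(t, h) = Rational(8, 5) (Function('L')(t, h) = Mul(2, Add(Mul(t, Pow(t, -1)), Mul(1, Pow(-5, -1)))) = Mul(2, Add(1, Mul(1, Rational(-1, 5)))) = Mul(2, Add(1, Rational(-1, 5))) = Mul(2, Rational(4, 5)) = Rational(8, 5))
Mul(Add(10, Function('L')(1, 3)), -2) = Mul(Add(10, Rational(8, 5)), -2) = Mul(Rational(58, 5), -2) = Rational(-116, 5)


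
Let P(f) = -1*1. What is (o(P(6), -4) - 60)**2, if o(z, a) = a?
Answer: 4096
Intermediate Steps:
P(f) = -1
(o(P(6), -4) - 60)**2 = (-4 - 60)**2 = (-64)**2 = 4096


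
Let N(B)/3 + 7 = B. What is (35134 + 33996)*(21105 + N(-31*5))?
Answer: 1425391470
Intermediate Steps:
N(B) = -21 + 3*B
(35134 + 33996)*(21105 + N(-31*5)) = (35134 + 33996)*(21105 + (-21 + 3*(-31*5))) = 69130*(21105 + (-21 + 3*(-155))) = 69130*(21105 + (-21 - 465)) = 69130*(21105 - 486) = 69130*20619 = 1425391470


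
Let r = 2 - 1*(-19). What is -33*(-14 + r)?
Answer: -231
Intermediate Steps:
r = 21 (r = 2 + 19 = 21)
-33*(-14 + r) = -33*(-14 + 21) = -33*7 = -231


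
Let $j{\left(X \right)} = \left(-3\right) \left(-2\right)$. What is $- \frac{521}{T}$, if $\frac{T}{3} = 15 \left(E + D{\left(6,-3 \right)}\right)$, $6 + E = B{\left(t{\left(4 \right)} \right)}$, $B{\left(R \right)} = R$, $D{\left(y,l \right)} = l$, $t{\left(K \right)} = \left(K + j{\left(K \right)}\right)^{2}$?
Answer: $- \frac{521}{4095} \approx -0.12723$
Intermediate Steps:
$j{\left(X \right)} = 6$
$t{\left(K \right)} = \left(6 + K\right)^{2}$ ($t{\left(K \right)} = \left(K + 6\right)^{2} = \left(6 + K\right)^{2}$)
$E = 94$ ($E = -6 + \left(6 + 4\right)^{2} = -6 + 10^{2} = -6 + 100 = 94$)
$T = 4095$ ($T = 3 \cdot 15 \left(94 - 3\right) = 3 \cdot 15 \cdot 91 = 3 \cdot 1365 = 4095$)
$- \frac{521}{T} = - \frac{521}{4095}$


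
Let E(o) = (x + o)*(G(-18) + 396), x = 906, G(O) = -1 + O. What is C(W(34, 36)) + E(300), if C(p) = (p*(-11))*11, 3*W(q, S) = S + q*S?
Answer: 403842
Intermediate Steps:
W(q, S) = S/3 + S*q/3 (W(q, S) = (S + q*S)/3 = (S + S*q)/3 = S/3 + S*q/3)
E(o) = 341562 + 377*o (E(o) = (906 + o)*((-1 - 18) + 396) = (906 + o)*(-19 + 396) = (906 + o)*377 = 341562 + 377*o)
C(p) = -121*p (C(p) = -11*p*11 = -121*p)
C(W(34, 36)) + E(300) = -121*36*(1 + 34)/3 + (341562 + 377*300) = -121*36*35/3 + (341562 + 113100) = -121*420 + 454662 = -50820 + 454662 = 403842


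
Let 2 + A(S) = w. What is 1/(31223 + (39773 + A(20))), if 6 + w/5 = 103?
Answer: 1/71479 ≈ 1.3990e-5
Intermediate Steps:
w = 485 (w = -30 + 5*103 = -30 + 515 = 485)
A(S) = 483 (A(S) = -2 + 485 = 483)
1/(31223 + (39773 + A(20))) = 1/(31223 + (39773 + 483)) = 1/(31223 + 40256) = 1/71479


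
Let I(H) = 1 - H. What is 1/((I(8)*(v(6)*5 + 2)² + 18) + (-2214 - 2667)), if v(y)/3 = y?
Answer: -1/64111 ≈ -1.5598e-5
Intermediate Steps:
v(y) = 3*y
1/((I(8)*(v(6)*5 + 2)² + 18) + (-2214 - 2667)) = 1/(((1 - 1*8)*((3*6)*5 + 2)² + 18) + (-2214 - 2667)) = 1/(((1 - 8)*(18*5 + 2)² + 18) - 4881) = 1/((-7*(90 + 2)² + 18) - 4881) = 1/((-7*92² + 18) - 4881) = 1/((-7*8464 + 18) - 4881) = 1/((-59248 + 18) - 4881) = 1/(-59230 - 4881) = 1/(-64111) = -1/64111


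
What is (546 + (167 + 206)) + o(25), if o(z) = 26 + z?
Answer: 970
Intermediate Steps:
(546 + (167 + 206)) + o(25) = (546 + (167 + 206)) + (26 + 25) = (546 + 373) + 51 = 919 + 51 = 970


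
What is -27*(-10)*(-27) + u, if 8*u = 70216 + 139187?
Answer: 151083/8 ≈ 18885.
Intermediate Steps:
u = 209403/8 (u = (70216 + 139187)/8 = (1/8)*209403 = 209403/8 ≈ 26175.)
-27*(-10)*(-27) + u = -27*(-10)*(-27) + 209403/8 = 270*(-27) + 209403/8 = -7290 + 209403/8 = 151083/8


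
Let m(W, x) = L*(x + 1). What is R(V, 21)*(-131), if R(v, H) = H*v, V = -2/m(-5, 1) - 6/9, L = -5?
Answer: 6419/5 ≈ 1283.8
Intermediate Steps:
m(W, x) = -5 - 5*x (m(W, x) = -5*(x + 1) = -5*(1 + x) = -5 - 5*x)
V = -7/15 (V = -2/(-5 - 5*1) - 6/9 = -2/(-5 - 5) - 6*⅑ = -2/(-10) - ⅔ = -2*(-⅒) - ⅔ = ⅕ - ⅔ = -7/15 ≈ -0.46667)
R(V, 21)*(-131) = (21*(-7/15))*(-131) = -49/5*(-131) = 6419/5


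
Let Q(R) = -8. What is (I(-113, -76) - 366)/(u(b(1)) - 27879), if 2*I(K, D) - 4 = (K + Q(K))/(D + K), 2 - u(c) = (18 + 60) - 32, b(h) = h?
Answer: 137471/10554894 ≈ 0.013024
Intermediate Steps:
u(c) = -44 (u(c) = 2 - ((18 + 60) - 32) = 2 - (78 - 32) = 2 - 1*46 = 2 - 46 = -44)
I(K, D) = 2 + (-8 + K)/(2*(D + K)) (I(K, D) = 2 + ((K - 8)/(D + K))/2 = 2 + ((-8 + K)/(D + K))/2 = 2 + (-8 + K)/(2*(D + K)))
(I(-113, -76) - 366)/(u(b(1)) - 27879) = ((-4 + 2*(-76) + (5/2)*(-113))/(-76 - 113) - 366)/(-44 - 27879) = ((-4 - 152 - 565/2)/(-189) - 366)/(-27923) = (-1/189*(-877/2) - 366)*(-1/27923) = (877/378 - 366)*(-1/27923) = -137471/378*(-1/27923) = 137471/10554894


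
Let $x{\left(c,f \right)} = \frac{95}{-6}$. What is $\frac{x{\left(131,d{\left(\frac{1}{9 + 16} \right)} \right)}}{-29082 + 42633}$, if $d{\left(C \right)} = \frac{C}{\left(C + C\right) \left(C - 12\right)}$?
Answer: $- \frac{95}{81306} \approx -0.0011684$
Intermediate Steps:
$d{\left(C \right)} = \frac{1}{2 \left(-12 + C\right)}$ ($d{\left(C \right)} = \frac{C}{2 C \left(-12 + C\right)} = C \frac{1}{2 C \left(-12 + C\right)} = \frac{1}{2 \left(-12 + C\right)}$)
$x{\left(c,f \right)} = - \frac{95}{6}$ ($x{\left(c,f \right)} = 95 \left(- \frac{1}{6}\right) = - \frac{95}{6}$)
$\frac{x{\left(131,d{\left(\frac{1}{9 + 16} \right)} \right)}}{-29082 + 42633} = - \frac{95}{6 \left(-29082 + 42633\right)} = - \frac{95}{6 \cdot 13551} = \left(- \frac{95}{6}\right) \frac{1}{13551} = - \frac{95}{81306}$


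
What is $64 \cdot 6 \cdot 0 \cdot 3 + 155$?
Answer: $155$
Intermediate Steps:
$64 \cdot 6 \cdot 0 \cdot 3 + 155 = 64 \cdot 0 \cdot 3 + 155 = 64 \cdot 0 + 155 = 0 + 155 = 155$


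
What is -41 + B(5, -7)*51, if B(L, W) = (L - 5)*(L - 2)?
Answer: -41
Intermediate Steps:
B(L, W) = (-5 + L)*(-2 + L)
-41 + B(5, -7)*51 = -41 + (10 + 5² - 7*5)*51 = -41 + (10 + 25 - 35)*51 = -41 + 0*51 = -41 + 0 = -41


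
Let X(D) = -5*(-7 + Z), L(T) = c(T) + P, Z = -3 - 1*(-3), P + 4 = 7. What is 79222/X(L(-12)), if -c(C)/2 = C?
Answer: 79222/35 ≈ 2263.5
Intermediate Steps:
P = 3 (P = -4 + 7 = 3)
Z = 0 (Z = -3 + 3 = 0)
c(C) = -2*C
L(T) = 3 - 2*T (L(T) = -2*T + 3 = 3 - 2*T)
X(D) = 35 (X(D) = -5*(-7 + 0) = -5*(-7) = 35)
79222/X(L(-12)) = 79222/35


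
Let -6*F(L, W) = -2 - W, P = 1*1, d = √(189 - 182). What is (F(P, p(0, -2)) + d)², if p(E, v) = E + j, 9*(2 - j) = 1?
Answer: 21637/2916 + 35*√7/27 ≈ 10.850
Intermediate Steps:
j = 17/9 (j = 2 - ⅑*1 = 2 - ⅑ = 17/9 ≈ 1.8889)
p(E, v) = 17/9 + E (p(E, v) = E + 17/9 = 17/9 + E)
d = √7 ≈ 2.6458
P = 1
F(L, W) = ⅓ + W/6 (F(L, W) = -(-2 - W)/6 = ⅓ + W/6)
(F(P, p(0, -2)) + d)² = ((⅓ + (17/9 + 0)/6) + √7)² = ((⅓ + (⅙)*(17/9)) + √7)² = ((⅓ + 17/54) + √7)² = (35/54 + √7)²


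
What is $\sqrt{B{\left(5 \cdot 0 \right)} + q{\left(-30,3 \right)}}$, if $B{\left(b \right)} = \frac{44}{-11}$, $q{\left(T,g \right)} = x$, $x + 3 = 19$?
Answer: $2 \sqrt{3} \approx 3.4641$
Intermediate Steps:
$x = 16$ ($x = -3 + 19 = 16$)
$q{\left(T,g \right)} = 16$
$B{\left(b \right)} = -4$ ($B{\left(b \right)} = 44 \left(- \frac{1}{11}\right) = -4$)
$\sqrt{B{\left(5 \cdot 0 \right)} + q{\left(-30,3 \right)}} = \sqrt{-4 + 16} = \sqrt{12} = 2 \sqrt{3}$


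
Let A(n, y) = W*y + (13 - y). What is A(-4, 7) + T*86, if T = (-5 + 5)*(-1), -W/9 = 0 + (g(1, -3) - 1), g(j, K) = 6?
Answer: -309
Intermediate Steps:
W = -45 (W = -9*(0 + (6 - 1)) = -9*(0 + 5) = -9*5 = -45)
A(n, y) = 13 - 46*y (A(n, y) = -45*y + (13 - y) = 13 - 46*y)
T = 0 (T = 0*(-1) = 0)
A(-4, 7) + T*86 = (13 - 46*7) + 0*86 = (13 - 322) + 0 = -309 + 0 = -309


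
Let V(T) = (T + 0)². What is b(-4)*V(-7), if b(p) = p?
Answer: -196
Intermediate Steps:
V(T) = T²
b(-4)*V(-7) = -4*(-7)² = -4*49 = -196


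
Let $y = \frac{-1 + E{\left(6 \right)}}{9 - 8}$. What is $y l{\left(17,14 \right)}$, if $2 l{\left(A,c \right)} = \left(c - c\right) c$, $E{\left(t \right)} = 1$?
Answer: $0$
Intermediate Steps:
$y = 0$ ($y = \frac{-1 + 1}{9 - 8} = \frac{0}{1} = 0 \cdot 1 = 0$)
$l{\left(A,c \right)} = 0$ ($l{\left(A,c \right)} = \frac{\left(c - c\right) c}{2} = \frac{0 c}{2} = \frac{1}{2} \cdot 0 = 0$)
$y l{\left(17,14 \right)} = 0 \cdot 0 = 0$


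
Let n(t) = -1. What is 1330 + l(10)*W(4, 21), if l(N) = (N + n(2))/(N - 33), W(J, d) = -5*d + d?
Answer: 31346/23 ≈ 1362.9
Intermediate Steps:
W(J, d) = -4*d
l(N) = (-1 + N)/(-33 + N) (l(N) = (N - 1)/(N - 33) = (-1 + N)/(-33 + N))
1330 + l(10)*W(4, 21) = 1330 + ((-1 + 10)/(-33 + 10))*(-4*21) = 1330 + (9/(-23))*(-84) = 1330 - 1/23*9*(-84) = 1330 - 9/23*(-84) = 1330 + 756/23 = 31346/23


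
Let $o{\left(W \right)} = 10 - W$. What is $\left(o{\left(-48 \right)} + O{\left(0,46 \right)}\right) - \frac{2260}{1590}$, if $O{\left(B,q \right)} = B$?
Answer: $\frac{8996}{159} \approx 56.579$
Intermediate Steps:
$\left(o{\left(-48 \right)} + O{\left(0,46 \right)}\right) - \frac{2260}{1590} = \left(\left(10 - -48\right) + 0\right) - \frac{2260}{1590} = \left(\left(10 + 48\right) + 0\right) - \frac{226}{159} = \left(58 + 0\right) - \frac{226}{159} = 58 - \frac{226}{159} = \frac{8996}{159}$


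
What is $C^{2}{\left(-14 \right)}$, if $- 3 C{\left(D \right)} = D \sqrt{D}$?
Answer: $- \frac{2744}{9} \approx -304.89$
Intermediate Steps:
$C{\left(D \right)} = - \frac{D^{\frac{3}{2}}}{3}$ ($C{\left(D \right)} = - \frac{D \sqrt{D}}{3} = - \frac{D^{\frac{3}{2}}}{3}$)
$C^{2}{\left(-14 \right)} = \left(- \frac{\left(-14\right)^{\frac{3}{2}}}{3}\right)^{2} = \left(- \frac{\left(-14\right) i \sqrt{14}}{3}\right)^{2} = \left(\frac{14 i \sqrt{14}}{3}\right)^{2} = - \frac{2744}{9}$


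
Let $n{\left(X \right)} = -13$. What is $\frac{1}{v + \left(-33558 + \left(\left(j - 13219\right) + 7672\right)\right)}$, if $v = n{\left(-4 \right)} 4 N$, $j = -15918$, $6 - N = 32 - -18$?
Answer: $- \frac{1}{52735} \approx -1.8963 \cdot 10^{-5}$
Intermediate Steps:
$N = -44$ ($N = 6 - \left(32 - -18\right) = 6 - \left(32 + 18\right) = 6 - 50 = -44$)
$v = 2288$ ($v = - 13 \cdot 4 \left(-44\right) = \left(-13\right) \left(-176\right) = 2288$)
$\frac{1}{v + \left(-33558 + \left(\left(j - 13219\right) + 7672\right)\right)} = \frac{1}{2288 + \left(-33558 + \left(\left(-15918 - 13219\right) + 7672\right)\right)} = \frac{1}{2288 + \left(-33558 + \left(-29137 + 7672\right)\right)} = \frac{1}{2288 - 55023} = \frac{1}{-52735} = - \frac{1}{52735}$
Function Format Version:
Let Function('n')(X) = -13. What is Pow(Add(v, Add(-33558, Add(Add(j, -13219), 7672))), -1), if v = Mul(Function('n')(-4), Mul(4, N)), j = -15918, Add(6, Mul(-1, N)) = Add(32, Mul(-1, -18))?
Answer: Rational(-1, 52735) ≈ -1.8963e-5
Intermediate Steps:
N = -44 (N = Add(6, Mul(-1, Add(32, Mul(-1, -18)))) = Add(6, Mul(-1, Add(32, 18))) = Add(6, Mul(-1, 50)) = Add(6, -50) = -44)
v = 2288 (v = Mul(-13, Mul(4, -44)) = Mul(-13, -176) = 2288)
Pow(Add(v, Add(-33558, Add(Add(j, -13219), 7672))), -1) = Pow(Add(2288, Add(-33558, Add(Add(-15918, -13219), 7672))), -1) = Pow(Add(2288, Add(-33558, Add(-29137, 7672))), -1) = Pow(Add(2288, Add(-33558, -21465)), -1) = Pow(Add(2288, -55023), -1) = Pow(-52735, -1) = Rational(-1, 52735)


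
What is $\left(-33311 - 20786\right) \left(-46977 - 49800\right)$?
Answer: $5235345369$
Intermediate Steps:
$\left(-33311 - 20786\right) \left(-46977 - 49800\right) = \left(-54097\right) \left(-96777\right) = 5235345369$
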